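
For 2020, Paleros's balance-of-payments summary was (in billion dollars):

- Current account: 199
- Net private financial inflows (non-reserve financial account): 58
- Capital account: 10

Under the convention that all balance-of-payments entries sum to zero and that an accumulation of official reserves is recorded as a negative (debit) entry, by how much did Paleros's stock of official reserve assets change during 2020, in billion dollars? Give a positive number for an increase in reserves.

267

Official reserve transactions balance = -(199 + 10 + 58) = -267
An accumulation of reserves is recorded as a debit (negative entry), so the change in the stock of reserves is the negative of that balance.
Change in official reserves = -(-267) = 267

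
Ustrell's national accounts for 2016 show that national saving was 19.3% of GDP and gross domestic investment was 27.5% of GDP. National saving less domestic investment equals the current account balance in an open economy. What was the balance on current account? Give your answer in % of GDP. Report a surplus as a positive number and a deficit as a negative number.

-8.2

S - I = CA (net lending to the rest of the world).
CA = S - I = 19.3 - 27.5 = -8.2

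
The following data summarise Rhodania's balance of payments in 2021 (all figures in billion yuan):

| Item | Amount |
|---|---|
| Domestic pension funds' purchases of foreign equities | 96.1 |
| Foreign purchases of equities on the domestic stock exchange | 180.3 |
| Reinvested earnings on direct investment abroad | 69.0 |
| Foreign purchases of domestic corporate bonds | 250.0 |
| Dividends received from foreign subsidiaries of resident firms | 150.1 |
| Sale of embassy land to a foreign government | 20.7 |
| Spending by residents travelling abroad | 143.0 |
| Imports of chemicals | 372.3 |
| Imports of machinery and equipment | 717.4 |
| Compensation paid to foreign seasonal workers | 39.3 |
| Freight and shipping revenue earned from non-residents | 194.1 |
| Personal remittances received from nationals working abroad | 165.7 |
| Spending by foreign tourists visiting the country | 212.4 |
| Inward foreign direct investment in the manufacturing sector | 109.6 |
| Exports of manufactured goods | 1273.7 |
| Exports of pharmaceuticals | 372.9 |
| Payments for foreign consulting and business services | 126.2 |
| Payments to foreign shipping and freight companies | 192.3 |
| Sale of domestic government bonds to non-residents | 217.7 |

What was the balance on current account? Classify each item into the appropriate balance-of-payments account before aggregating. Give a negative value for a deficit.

Goods: 372.9 - 372.3 - 717.4 + 1273.7 = 556.9
Services: -126.2 + 212.4 + 194.1 - 192.3 - 143.0 = -55.0
Primary income: 69.0 + 150.1 - 39.3 = 179.8
Secondary income: 165.7
Current account = 556.9 + (-55.0) + 179.8 + 165.7 = 847.4
(Excluded from the current account — financial account: domestic pension funds' purchases of foreign equities 96.1, foreign purchases of equities on the domestic stock exchange 180.3, foreign purchases of domestic corporate bonds 250.0, inward foreign direct investment in the manufacturing sector 109.6, sale of domestic government bonds to non-residents 217.7; capital account: sale of embassy land to a foreign government 20.7.)

847.4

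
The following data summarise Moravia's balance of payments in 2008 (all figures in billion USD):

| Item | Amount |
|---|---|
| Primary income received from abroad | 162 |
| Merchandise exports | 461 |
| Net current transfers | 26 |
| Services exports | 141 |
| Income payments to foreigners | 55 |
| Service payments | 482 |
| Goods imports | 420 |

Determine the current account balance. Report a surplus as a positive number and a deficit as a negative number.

-167

Goods balance = 461 - 420 = 41
Services balance = 141 - 482 = -341
Trade balance (goods + services) = 41 + (-341) = -300
Net primary income = 162 - 55 = 107
Net secondary income = 26
Current account = -300 + 107 + 26 = -167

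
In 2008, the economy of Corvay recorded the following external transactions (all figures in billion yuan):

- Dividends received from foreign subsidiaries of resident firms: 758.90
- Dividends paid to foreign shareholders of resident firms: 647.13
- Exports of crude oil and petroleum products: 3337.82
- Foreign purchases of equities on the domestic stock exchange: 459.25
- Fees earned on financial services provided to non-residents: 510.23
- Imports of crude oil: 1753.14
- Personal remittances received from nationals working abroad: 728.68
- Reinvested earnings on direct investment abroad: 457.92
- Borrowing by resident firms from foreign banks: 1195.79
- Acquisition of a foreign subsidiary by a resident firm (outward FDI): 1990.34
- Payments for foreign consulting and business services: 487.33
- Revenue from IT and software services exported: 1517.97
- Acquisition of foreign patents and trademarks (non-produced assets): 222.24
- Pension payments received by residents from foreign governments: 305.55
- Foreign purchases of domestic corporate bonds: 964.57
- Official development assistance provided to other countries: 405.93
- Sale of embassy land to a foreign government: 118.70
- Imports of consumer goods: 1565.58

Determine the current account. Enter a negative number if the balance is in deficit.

2757.96

Goods: 3337.82 - 1565.58 - 1753.14 = 19.10
Services: -487.33 + 1517.97 + 510.23 = 1540.87
Primary income: 457.92 - 647.13 + 758.90 = 569.69
Secondary income: -405.93 + 305.55 + 728.68 = 628.30
Current account = 19.10 + 1540.87 + 569.69 + 628.30 = 2757.96
(Excluded from the current account — financial account: foreign purchases of equities on the domestic stock exchange 459.25, borrowing by resident firms from foreign banks 1195.79, acquisition of a foreign subsidiary by a resident firm (outward FDI) 1990.34, foreign purchases of domestic corporate bonds 964.57; capital account: acquisition of foreign patents and trademarks (non-produced assets) 222.24, sale of embassy land to a foreign government 118.70.)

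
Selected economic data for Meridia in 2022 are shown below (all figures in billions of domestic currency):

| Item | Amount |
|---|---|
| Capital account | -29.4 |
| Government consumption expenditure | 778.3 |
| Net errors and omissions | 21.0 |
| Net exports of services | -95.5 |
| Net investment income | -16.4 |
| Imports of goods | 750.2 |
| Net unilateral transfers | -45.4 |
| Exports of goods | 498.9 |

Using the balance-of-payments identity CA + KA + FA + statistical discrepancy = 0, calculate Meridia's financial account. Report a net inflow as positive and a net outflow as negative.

Goods balance = 498.9 - 750.2 = -251.3
Services balance = -95.5
Trade balance (goods + services) = -251.3 + (-95.5) = -346.8
Net primary income = -16.4
Net secondary income = -45.4
Current account = -346.8 + (-16.4) + (-45.4) = -408.6
Financial account = -(-408.6 + (-29.4) + 21.0) = 417.0

417.0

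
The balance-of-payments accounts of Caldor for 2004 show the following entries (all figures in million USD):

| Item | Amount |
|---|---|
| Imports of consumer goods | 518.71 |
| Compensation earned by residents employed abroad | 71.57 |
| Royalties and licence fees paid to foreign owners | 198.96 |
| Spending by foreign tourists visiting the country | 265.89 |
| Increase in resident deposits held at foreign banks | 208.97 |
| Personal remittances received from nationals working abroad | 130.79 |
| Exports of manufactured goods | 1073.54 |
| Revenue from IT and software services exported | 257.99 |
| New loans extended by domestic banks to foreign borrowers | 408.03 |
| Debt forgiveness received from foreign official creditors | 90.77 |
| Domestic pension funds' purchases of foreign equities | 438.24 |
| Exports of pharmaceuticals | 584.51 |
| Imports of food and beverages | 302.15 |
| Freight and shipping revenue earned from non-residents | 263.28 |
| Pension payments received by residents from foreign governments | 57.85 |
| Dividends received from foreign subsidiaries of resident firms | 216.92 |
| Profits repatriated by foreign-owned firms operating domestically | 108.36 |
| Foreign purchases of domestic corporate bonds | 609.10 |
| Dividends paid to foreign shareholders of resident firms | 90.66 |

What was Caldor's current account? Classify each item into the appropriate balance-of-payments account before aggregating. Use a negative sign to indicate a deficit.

1703.50

Goods: -518.71 + 1073.54 + 584.51 - 302.15 = 837.19
Services: -198.96 + 257.99 + 265.89 + 263.28 = 588.20
Primary income: 216.92 - 90.66 - 108.36 + 71.57 = 89.47
Secondary income: 130.79 + 57.85 = 188.64
Current account = 837.19 + 588.20 + 89.47 + 188.64 = 1703.50
(Excluded from the current account — financial account: increase in resident deposits held at foreign banks 208.97, new loans extended by domestic banks to foreign borrowers 408.03, domestic pension funds' purchases of foreign equities 438.24, foreign purchases of domestic corporate bonds 609.10; capital account: debt forgiveness received from foreign official creditors 90.77.)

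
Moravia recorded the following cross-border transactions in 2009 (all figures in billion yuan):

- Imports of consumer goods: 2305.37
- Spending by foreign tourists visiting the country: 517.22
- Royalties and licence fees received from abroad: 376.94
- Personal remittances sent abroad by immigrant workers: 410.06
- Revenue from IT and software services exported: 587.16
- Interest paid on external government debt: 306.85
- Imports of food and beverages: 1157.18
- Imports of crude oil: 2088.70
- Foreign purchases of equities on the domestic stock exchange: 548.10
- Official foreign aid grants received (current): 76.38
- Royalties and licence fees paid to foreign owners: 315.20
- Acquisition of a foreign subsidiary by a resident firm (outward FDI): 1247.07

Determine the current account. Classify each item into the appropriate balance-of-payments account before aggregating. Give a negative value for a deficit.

Goods: -2088.70 - 2305.37 - 1157.18 = -5551.25
Services: 587.16 + 517.22 - 315.20 + 376.94 = 1166.12
Primary income: -306.85
Secondary income: 76.38 - 410.06 = -333.68
Current account = (-5551.25) + 1166.12 + (-306.85) + (-333.68) = -5025.66
(Excluded from the current account — financial account: foreign purchases of equities on the domestic stock exchange 548.10, acquisition of a foreign subsidiary by a resident firm (outward FDI) 1247.07.)

-5025.66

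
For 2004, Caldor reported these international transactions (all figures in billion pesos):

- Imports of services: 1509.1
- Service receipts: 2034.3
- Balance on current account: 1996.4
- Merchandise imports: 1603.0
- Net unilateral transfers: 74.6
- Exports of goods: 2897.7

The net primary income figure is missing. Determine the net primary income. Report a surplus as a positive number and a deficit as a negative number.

101.9

Current account = goods balance + services balance + net primary income + net secondary income
Sum of the known components = 1894.5
Net primary income = CA - (known components) = 1996.4 - 1894.5 = 101.9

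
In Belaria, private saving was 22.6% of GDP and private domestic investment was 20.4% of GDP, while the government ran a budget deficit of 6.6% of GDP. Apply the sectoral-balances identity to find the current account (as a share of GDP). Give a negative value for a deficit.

-4.4

By the sectoral-balances identity, CA = (S_private - I) + (T - G).
Private balance = 22.6 - 20.4 = 2.2
Government balance (T - G) = -6.6
CA = 2.2 + (-6.6) = -4.4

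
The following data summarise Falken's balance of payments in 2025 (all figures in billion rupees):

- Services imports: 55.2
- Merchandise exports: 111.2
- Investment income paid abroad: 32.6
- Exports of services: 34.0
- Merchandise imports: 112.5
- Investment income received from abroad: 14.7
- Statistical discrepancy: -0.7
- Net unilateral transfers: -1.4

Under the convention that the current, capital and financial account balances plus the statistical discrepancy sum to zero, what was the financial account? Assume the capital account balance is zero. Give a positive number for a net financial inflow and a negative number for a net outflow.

Goods balance = 111.2 - 112.5 = -1.3
Services balance = 34.0 - 55.2 = -21.2
Trade balance (goods + services) = -1.3 + (-21.2) = -22.5
Net primary income = 14.7 - 32.6 = -17.9
Net secondary income = -1.4
Current account = -22.5 + (-17.9) + (-1.4) = -41.8
Financial account = -(-41.8 + (-0.7)) = 42.5

42.5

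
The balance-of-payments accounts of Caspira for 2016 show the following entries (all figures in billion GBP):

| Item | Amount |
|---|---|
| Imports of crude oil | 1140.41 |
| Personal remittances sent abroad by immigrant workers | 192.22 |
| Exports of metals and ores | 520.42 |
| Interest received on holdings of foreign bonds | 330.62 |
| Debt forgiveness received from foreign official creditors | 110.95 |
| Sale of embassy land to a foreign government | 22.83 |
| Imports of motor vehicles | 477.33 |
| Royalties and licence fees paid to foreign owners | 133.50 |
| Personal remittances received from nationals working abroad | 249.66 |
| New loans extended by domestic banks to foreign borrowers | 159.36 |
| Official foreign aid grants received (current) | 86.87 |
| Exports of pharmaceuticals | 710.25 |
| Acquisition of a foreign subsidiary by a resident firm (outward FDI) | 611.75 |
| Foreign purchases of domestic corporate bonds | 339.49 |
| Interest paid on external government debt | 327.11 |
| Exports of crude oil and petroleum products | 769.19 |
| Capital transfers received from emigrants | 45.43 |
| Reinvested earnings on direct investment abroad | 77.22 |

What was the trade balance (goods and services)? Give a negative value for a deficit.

248.62

Goods: 710.25 + 520.42 + 769.19 - 477.33 - 1140.41 = 382.12
Services: -133.50
Trade balance = 382.12 + (-133.50) = 248.62
(Excluded from the trade balance — secondary income: personal remittances sent abroad by immigrant workers 192.22, personal remittances received from nationals working abroad 249.66, official foreign aid grants received (current) 86.87; primary income: interest received on holdings of foreign bonds 330.62, interest paid on external government debt 327.11, reinvested earnings on direct investment abroad 77.22; capital account: debt forgiveness received from foreign official creditors 110.95, sale of embassy land to a foreign government 22.83, capital transfers received from emigrants 45.43; financial account: new loans extended by domestic banks to foreign borrowers 159.36, acquisition of a foreign subsidiary by a resident firm (outward FDI) 611.75, foreign purchases of domestic corporate bonds 339.49.)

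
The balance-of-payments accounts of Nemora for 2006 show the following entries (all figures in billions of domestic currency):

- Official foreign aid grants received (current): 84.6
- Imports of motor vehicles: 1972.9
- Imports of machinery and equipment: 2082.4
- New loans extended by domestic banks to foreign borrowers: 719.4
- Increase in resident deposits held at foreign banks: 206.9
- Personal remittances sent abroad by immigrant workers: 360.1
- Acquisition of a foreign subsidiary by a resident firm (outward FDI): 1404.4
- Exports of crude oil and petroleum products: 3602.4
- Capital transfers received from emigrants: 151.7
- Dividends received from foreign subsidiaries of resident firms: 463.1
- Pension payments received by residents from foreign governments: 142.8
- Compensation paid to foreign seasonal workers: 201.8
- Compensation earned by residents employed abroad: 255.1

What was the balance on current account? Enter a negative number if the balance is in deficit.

-69.2

Goods: -1972.9 + 3602.4 - 2082.4 = -452.9
Primary income: 463.1 + 255.1 - 201.8 = 516.4
Secondary income: 142.8 - 360.1 + 84.6 = -132.7
Current account = (-452.9) + 516.4 + (-132.7) = -69.2
(Excluded from the current account — financial account: new loans extended by domestic banks to foreign borrowers 719.4, increase in resident deposits held at foreign banks 206.9, acquisition of a foreign subsidiary by a resident firm (outward FDI) 1404.4; capital account: capital transfers received from emigrants 151.7.)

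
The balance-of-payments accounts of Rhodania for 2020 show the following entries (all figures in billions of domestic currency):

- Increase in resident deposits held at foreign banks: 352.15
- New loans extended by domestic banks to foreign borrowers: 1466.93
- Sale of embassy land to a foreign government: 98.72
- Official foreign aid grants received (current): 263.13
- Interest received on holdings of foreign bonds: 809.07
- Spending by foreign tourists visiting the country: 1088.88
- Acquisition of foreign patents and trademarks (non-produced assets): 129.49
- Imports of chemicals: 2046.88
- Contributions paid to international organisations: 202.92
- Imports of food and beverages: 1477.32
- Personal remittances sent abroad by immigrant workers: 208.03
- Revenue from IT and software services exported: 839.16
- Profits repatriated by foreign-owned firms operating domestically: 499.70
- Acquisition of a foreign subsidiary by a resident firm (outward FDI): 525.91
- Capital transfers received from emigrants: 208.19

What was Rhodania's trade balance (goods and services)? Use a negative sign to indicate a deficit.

Goods: -2046.88 - 1477.32 = -3524.20
Services: 839.16 + 1088.88 = 1928.04
Trade balance = -3524.20 + 1928.04 = -1596.16
(Excluded from the trade balance — financial account: increase in resident deposits held at foreign banks 352.15, new loans extended by domestic banks to foreign borrowers 1466.93, acquisition of a foreign subsidiary by a resident firm (outward FDI) 525.91; capital account: sale of embassy land to a foreign government 98.72, acquisition of foreign patents and trademarks (non-produced assets) 129.49, capital transfers received from emigrants 208.19; secondary income: official foreign aid grants received (current) 263.13, contributions paid to international organisations 202.92, personal remittances sent abroad by immigrant workers 208.03; primary income: interest received on holdings of foreign bonds 809.07, profits repatriated by foreign-owned firms operating domestically 499.70.)

-1596.16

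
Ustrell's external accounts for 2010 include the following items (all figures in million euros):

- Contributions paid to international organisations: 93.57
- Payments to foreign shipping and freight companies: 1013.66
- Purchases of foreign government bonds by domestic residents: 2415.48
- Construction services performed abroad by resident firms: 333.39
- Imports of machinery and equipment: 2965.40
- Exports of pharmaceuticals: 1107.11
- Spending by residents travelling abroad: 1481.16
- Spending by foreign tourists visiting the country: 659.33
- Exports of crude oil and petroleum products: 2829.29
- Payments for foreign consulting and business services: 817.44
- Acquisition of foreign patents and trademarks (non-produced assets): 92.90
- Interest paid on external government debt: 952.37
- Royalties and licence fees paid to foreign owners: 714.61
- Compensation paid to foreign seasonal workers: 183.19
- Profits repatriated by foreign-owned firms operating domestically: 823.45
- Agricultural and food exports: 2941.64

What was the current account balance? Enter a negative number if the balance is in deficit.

-1174.09

Goods: -2965.40 + 2941.64 + 1107.11 + 2829.29 = 3912.64
Services: -1013.66 - 714.61 + 333.39 - 1481.16 - 817.44 + 659.33 = -3034.15
Primary income: -823.45 - 952.37 - 183.19 = -1959.01
Secondary income: -93.57
Current account = 3912.64 + (-3034.15) + (-1959.01) + (-93.57) = -1174.09
(Excluded from the current account — financial account: purchases of foreign government bonds by domestic residents 2415.48; capital account: acquisition of foreign patents and trademarks (non-produced assets) 92.90.)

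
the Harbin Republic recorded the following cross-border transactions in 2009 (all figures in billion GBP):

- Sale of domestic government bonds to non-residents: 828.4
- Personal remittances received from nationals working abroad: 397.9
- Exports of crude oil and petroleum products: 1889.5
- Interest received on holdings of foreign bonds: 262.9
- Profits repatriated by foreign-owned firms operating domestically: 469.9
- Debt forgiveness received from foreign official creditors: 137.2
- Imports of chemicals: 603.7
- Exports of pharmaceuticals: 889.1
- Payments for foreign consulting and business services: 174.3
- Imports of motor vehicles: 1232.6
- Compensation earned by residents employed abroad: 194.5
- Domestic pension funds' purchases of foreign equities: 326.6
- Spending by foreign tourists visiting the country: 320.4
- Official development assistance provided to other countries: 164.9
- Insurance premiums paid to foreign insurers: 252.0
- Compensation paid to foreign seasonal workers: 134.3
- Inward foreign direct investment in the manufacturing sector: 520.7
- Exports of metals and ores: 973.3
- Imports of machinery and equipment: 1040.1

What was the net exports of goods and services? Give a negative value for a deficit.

769.6

Goods: 1889.5 - 603.7 + 889.1 + 973.3 - 1040.1 - 1232.6 = 875.5
Services: -174.3 - 252.0 + 320.4 = -105.9
Trade balance = 875.5 + (-105.9) = 769.6
(Excluded from the trade balance — financial account: sale of domestic government bonds to non-residents 828.4, domestic pension funds' purchases of foreign equities 326.6, inward foreign direct investment in the manufacturing sector 520.7; secondary income: personal remittances received from nationals working abroad 397.9, official development assistance provided to other countries 164.9; primary income: interest received on holdings of foreign bonds 262.9, profits repatriated by foreign-owned firms operating domestically 469.9, compensation earned by residents employed abroad 194.5, compensation paid to foreign seasonal workers 134.3; capital account: debt forgiveness received from foreign official creditors 137.2.)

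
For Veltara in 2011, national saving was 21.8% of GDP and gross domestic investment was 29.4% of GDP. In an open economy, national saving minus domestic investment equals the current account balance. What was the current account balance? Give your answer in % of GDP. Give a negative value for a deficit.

-7.6

S - I = CA (net lending to the rest of the world).
CA = S - I = 21.8 - 29.4 = -7.6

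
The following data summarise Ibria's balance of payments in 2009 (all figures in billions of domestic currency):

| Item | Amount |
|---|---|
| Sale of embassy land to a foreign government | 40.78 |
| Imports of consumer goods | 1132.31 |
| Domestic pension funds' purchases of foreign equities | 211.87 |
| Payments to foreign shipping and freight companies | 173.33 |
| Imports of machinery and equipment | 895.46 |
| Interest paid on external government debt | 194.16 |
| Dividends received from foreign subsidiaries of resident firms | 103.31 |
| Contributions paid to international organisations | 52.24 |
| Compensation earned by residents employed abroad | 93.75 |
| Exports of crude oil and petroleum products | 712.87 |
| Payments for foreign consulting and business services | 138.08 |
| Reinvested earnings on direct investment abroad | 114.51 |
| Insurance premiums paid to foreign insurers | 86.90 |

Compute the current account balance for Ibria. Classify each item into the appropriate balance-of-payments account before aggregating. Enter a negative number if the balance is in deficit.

-1648.04

Goods: -895.46 - 1132.31 + 712.87 = -1314.90
Services: -138.08 - 86.90 - 173.33 = -398.31
Primary income: 114.51 - 194.16 + 93.75 + 103.31 = 117.41
Secondary income: -52.24
Current account = (-1314.90) + (-398.31) + 117.41 + (-52.24) = -1648.04
(Excluded from the current account — capital account: sale of embassy land to a foreign government 40.78; financial account: domestic pension funds' purchases of foreign equities 211.87.)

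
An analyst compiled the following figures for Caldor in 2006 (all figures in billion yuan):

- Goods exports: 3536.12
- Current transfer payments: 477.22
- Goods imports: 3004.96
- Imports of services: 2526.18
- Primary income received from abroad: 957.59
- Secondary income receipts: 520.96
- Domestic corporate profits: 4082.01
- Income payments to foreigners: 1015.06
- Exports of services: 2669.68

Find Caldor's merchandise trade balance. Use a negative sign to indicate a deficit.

Goods balance = 3536.12 - 3004.96 = 531.16

531.16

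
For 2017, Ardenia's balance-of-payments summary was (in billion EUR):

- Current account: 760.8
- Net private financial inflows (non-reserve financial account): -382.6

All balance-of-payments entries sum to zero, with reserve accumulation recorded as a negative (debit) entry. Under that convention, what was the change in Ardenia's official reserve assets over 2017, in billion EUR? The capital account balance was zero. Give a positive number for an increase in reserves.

378.2

Official reserve transactions balance = -(760.8 + (-382.6)) = -378.2
An accumulation of reserves is recorded as a debit (negative entry), so the change in the stock of reserves is the negative of that balance.
Change in official reserves = -(-378.2) = 378.2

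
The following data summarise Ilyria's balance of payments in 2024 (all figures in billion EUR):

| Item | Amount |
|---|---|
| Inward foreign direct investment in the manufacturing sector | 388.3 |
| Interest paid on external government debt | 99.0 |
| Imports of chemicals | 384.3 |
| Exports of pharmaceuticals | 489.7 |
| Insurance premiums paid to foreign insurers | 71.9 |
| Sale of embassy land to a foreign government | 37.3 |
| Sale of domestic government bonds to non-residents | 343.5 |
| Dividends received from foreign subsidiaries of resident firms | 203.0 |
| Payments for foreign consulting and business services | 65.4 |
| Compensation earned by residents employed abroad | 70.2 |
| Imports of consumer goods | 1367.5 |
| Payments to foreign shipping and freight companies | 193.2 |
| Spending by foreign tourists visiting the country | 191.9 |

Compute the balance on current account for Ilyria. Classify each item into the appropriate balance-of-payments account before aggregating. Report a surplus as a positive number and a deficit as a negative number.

Goods: -384.3 + 489.7 - 1367.5 = -1262.1
Services: 191.9 - 193.2 - 71.9 - 65.4 = -138.6
Primary income: 203.0 + 70.2 - 99.0 = 174.2
Current account = (-1262.1) + (-138.6) + 174.2 = -1226.5
(Excluded from the current account — financial account: inward foreign direct investment in the manufacturing sector 388.3, sale of domestic government bonds to non-residents 343.5; capital account: sale of embassy land to a foreign government 37.3.)

-1226.5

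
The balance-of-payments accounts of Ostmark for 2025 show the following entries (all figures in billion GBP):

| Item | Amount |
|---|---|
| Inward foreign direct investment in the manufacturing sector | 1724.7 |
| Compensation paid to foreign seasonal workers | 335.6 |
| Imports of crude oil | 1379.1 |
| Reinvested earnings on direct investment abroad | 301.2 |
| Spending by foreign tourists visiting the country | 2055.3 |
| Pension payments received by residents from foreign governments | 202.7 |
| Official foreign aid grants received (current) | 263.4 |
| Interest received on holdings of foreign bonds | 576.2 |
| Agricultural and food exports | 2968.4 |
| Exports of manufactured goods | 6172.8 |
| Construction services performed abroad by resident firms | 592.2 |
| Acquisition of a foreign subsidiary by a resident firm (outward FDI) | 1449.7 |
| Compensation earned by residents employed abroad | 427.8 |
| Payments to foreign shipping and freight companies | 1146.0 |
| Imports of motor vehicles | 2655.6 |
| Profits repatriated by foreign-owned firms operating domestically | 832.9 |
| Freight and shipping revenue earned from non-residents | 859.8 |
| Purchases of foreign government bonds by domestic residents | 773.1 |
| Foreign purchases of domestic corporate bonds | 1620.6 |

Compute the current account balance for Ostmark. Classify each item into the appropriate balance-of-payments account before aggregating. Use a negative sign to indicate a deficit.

8070.6

Goods: -2655.6 + 6172.8 - 1379.1 + 2968.4 = 5106.5
Services: 2055.3 + 592.2 - 1146.0 + 859.8 = 2361.3
Primary income: 427.8 - 335.6 - 832.9 + 576.2 + 301.2 = 136.7
Secondary income: 263.4 + 202.7 = 466.1
Current account = 5106.5 + 2361.3 + 136.7 + 466.1 = 8070.6
(Excluded from the current account — financial account: inward foreign direct investment in the manufacturing sector 1724.7, acquisition of a foreign subsidiary by a resident firm (outward FDI) 1449.7, purchases of foreign government bonds by domestic residents 773.1, foreign purchases of domestic corporate bonds 1620.6.)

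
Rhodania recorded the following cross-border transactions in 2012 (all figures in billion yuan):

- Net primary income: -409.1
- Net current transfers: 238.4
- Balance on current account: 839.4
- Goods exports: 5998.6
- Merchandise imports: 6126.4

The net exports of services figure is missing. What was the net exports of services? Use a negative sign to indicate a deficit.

1137.9

Current account = goods balance + services balance + net primary income + net secondary income
Sum of the known components = -298.5
Net exports of services = CA - (known components) = 839.4 - (-298.5) = 1137.9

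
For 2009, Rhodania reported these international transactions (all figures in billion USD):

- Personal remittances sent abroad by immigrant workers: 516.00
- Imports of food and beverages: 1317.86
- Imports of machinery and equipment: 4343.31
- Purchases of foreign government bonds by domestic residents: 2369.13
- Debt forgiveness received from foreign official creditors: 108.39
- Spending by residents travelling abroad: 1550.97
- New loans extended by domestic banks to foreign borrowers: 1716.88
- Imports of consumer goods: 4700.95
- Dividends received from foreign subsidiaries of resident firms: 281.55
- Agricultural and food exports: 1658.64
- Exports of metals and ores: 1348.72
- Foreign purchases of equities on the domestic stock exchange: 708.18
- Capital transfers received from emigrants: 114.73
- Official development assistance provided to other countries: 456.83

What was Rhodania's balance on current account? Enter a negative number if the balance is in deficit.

Goods: -4343.31 - 1317.86 - 4700.95 + 1348.72 + 1658.64 = -7354.76
Services: -1550.97
Primary income: 281.55
Secondary income: -516.00 - 456.83 = -972.83
Current account = (-7354.76) + (-1550.97) + 281.55 + (-972.83) = -9597.01
(Excluded from the current account — financial account: purchases of foreign government bonds by domestic residents 2369.13, new loans extended by domestic banks to foreign borrowers 1716.88, foreign purchases of equities on the domestic stock exchange 708.18; capital account: debt forgiveness received from foreign official creditors 108.39, capital transfers received from emigrants 114.73.)

-9597.01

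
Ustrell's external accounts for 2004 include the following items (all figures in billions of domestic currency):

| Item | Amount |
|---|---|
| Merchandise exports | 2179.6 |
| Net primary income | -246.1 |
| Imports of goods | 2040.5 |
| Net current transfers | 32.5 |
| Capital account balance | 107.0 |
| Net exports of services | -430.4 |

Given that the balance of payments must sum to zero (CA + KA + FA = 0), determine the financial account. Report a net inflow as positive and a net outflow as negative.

Goods balance = 2179.6 - 2040.5 = 139.1
Services balance = -430.4
Trade balance (goods + services) = 139.1 + (-430.4) = -291.3
Net primary income = -246.1
Net secondary income = 32.5
Current account = -291.3 + (-246.1) + 32.5 = -504.9
Financial account = -(-504.9 + 107.0) = 397.9

397.9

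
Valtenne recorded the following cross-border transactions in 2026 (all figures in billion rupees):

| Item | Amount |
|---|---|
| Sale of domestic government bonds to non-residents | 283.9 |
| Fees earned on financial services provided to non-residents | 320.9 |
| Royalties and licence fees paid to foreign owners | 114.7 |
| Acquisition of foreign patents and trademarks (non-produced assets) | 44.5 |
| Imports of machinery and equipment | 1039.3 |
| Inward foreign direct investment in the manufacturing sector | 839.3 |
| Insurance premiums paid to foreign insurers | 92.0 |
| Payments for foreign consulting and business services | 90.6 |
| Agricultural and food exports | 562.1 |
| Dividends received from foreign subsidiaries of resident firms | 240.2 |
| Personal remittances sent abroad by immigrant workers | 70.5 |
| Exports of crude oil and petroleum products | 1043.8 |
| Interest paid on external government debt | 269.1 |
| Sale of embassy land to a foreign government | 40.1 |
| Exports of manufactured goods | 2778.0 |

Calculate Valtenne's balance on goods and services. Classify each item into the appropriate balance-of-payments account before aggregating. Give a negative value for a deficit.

3368.2

Goods: -1039.3 + 2778.0 + 1043.8 + 562.1 = 3344.6
Services: -114.7 - 90.6 - 92.0 + 320.9 = 23.6
Trade balance = 3344.6 + 23.6 = 3368.2
(Excluded from the trade balance — financial account: sale of domestic government bonds to non-residents 283.9, inward foreign direct investment in the manufacturing sector 839.3; capital account: acquisition of foreign patents and trademarks (non-produced assets) 44.5, sale of embassy land to a foreign government 40.1; primary income: dividends received from foreign subsidiaries of resident firms 240.2, interest paid on external government debt 269.1; secondary income: personal remittances sent abroad by immigrant workers 70.5.)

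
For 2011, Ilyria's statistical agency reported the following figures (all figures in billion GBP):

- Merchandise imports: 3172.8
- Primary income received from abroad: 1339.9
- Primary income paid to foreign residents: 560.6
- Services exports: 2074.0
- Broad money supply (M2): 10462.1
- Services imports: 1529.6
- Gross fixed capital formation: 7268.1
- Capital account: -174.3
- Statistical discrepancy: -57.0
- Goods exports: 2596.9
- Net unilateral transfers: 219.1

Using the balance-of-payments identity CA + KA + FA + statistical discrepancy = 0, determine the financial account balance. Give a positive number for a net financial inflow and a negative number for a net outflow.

-735.6

Goods balance = 2596.9 - 3172.8 = -575.9
Services balance = 2074.0 - 1529.6 = 544.4
Trade balance (goods + services) = -575.9 + 544.4 = -31.5
Net primary income = 1339.9 - 560.6 = 779.3
Net secondary income = 219.1
Current account = -31.5 + 779.3 + 219.1 = 966.9
Financial account = -(966.9 + (-174.3) + (-57.0)) = -735.6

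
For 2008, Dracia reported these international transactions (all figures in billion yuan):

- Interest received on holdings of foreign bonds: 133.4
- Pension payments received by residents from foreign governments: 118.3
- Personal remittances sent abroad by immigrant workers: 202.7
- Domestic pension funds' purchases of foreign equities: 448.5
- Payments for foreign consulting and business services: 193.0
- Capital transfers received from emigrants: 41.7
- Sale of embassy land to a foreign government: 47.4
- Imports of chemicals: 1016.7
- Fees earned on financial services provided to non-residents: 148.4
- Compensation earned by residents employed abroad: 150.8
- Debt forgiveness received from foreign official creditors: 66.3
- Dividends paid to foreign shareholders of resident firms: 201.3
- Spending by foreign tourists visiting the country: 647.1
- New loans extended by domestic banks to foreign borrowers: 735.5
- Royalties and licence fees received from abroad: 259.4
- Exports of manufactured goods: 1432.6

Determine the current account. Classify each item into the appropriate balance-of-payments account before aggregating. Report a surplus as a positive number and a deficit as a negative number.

Goods: -1016.7 + 1432.6 = 415.9
Services: 148.4 + 647.1 + 259.4 - 193.0 = 861.9
Primary income: -201.3 + 133.4 + 150.8 = 82.9
Secondary income: 118.3 - 202.7 = -84.4
Current account = 415.9 + 861.9 + 82.9 + (-84.4) = 1276.3
(Excluded from the current account — financial account: domestic pension funds' purchases of foreign equities 448.5, new loans extended by domestic banks to foreign borrowers 735.5; capital account: capital transfers received from emigrants 41.7, sale of embassy land to a foreign government 47.4, debt forgiveness received from foreign official creditors 66.3.)

1276.3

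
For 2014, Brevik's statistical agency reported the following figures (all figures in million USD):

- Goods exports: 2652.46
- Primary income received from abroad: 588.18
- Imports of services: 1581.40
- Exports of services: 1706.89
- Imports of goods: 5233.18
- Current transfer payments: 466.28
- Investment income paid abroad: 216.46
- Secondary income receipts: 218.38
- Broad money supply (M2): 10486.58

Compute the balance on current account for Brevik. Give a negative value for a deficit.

-2331.41

Goods balance = 2652.46 - 5233.18 = -2580.72
Services balance = 1706.89 - 1581.40 = 125.49
Trade balance (goods + services) = -2580.72 + 125.49 = -2455.23
Net primary income = 588.18 - 216.46 = 371.72
Net secondary income = 218.38 - 466.28 = -247.90
Current account = -2455.23 + 371.72 + (-247.90) = -2331.41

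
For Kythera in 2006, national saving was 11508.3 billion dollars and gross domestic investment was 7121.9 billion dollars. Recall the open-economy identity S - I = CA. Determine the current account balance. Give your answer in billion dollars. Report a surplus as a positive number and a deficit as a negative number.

4386.4

CA = S - I = 11508.3 - 7121.9 = 4386.4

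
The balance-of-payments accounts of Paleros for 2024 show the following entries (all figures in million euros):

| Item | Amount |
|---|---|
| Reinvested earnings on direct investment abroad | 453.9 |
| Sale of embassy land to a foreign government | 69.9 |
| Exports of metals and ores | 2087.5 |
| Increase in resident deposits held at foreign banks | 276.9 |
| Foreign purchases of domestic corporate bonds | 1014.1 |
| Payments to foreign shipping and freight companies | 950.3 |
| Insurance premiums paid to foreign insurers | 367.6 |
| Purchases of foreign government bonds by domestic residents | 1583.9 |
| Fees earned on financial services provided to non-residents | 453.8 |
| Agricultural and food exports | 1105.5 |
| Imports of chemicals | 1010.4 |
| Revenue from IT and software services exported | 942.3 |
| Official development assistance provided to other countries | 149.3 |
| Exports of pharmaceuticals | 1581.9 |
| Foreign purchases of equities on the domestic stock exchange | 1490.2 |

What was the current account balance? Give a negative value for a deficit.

4147.3

Goods: -1010.4 + 2087.5 + 1105.5 + 1581.9 = 3764.5
Services: 453.8 + 942.3 - 950.3 - 367.6 = 78.2
Primary income: 453.9
Secondary income: -149.3
Current account = 3764.5 + 78.2 + 453.9 + (-149.3) = 4147.3
(Excluded from the current account — capital account: sale of embassy land to a foreign government 69.9; financial account: increase in resident deposits held at foreign banks 276.9, foreign purchases of domestic corporate bonds 1014.1, purchases of foreign government bonds by domestic residents 1583.9, foreign purchases of equities on the domestic stock exchange 1490.2.)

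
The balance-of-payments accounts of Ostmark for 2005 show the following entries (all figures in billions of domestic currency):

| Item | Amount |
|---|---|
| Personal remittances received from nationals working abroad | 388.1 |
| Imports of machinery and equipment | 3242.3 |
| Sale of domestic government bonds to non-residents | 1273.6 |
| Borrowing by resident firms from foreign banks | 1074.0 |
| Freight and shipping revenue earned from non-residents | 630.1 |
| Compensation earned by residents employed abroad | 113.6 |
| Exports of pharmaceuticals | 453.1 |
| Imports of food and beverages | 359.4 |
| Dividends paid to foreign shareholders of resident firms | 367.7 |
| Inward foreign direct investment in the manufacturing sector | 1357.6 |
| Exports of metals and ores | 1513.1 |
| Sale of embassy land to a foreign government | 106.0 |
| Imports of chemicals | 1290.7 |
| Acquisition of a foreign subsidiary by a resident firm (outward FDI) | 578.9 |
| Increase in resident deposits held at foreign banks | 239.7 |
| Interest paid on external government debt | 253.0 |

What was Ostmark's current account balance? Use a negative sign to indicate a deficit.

-2415.1

Goods: -359.4 - 3242.3 - 1290.7 + 1513.1 + 453.1 = -2926.2
Services: 630.1
Primary income: -367.7 - 253.0 + 113.6 = -507.1
Secondary income: 388.1
Current account = (-2926.2) + 630.1 + (-507.1) + 388.1 = -2415.1
(Excluded from the current account — financial account: sale of domestic government bonds to non-residents 1273.6, borrowing by resident firms from foreign banks 1074.0, inward foreign direct investment in the manufacturing sector 1357.6, acquisition of a foreign subsidiary by a resident firm (outward FDI) 578.9, increase in resident deposits held at foreign banks 239.7; capital account: sale of embassy land to a foreign government 106.0.)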